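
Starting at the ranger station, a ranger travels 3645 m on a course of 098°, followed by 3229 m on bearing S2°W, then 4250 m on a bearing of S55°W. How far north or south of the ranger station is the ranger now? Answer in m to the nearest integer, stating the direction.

Leg 1 (098°, 3645 m): east 3645 sin 98° = 3609.53, north 3645 cos 98° = -507.29
Leg 2 (S2°W, 3229 m): east 3229 sin 182° = -112.69, north 3229 cos 182° = -3227.03
Leg 3 (S55°W, 4250 m): east 4250 sin 235° = -3481.40, north 4250 cos 235° = -2437.70
Net north component: -6172.02 m.

6172 m south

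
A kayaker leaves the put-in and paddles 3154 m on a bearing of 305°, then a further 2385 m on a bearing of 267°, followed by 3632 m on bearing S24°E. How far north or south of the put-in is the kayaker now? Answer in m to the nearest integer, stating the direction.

Leg 1 (305°, 3154 m): east 3154 sin 305° = -2583.61, north 3154 cos 305° = 1809.06
Leg 2 (267°, 2385 m): east 2385 sin 267° = -2381.73, north 2385 cos 267° = -124.82
Leg 3 (S24°E, 3632 m): east 3632 sin 156° = 1477.27, north 3632 cos 156° = -3318.00
Net north component: -1633.76 m.

1634 m south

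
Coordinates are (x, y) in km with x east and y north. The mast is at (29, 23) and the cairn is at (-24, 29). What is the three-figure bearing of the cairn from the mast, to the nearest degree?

276°

Δeast = -24 − 29 = -53.00; Δnorth = 29 − 23 = 6.00.
Bearing = atan2(Δeast, Δnorth) mod 360° = 276.46° ≈ 276°.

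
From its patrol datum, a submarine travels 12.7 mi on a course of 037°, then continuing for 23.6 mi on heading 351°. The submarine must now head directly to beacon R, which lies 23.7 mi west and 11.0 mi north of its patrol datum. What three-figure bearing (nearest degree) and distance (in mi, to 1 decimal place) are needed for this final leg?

Leg 1 (037°, 12.7 mi): east 12.7 sin 37° = 7.64, north 12.7 cos 37° = 10.14
Leg 2 (351°, 23.6 mi): east 23.6 sin 351° = -3.69, north 23.6 cos 351° = 23.31
Current position: (3.95, 33.45). Target: (-23.7, 11.0). Remaining: Δeast = -27.65, Δnorth = -22.45.
Bearing = atan2(-27.65, -22.45) mod 360° = 230.92°; distance = √((-27.65)² + (-22.45)²) = 35.619 mi.

231°, 35.6 mi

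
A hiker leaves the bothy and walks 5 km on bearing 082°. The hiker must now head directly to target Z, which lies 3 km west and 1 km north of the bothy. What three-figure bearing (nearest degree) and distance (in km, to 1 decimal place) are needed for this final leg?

272°, 8.0 km

Leg 1 (082°, 5 km): east 5 sin 82° = 4.95, north 5 cos 82° = 0.70
Current position: (4.95, 0.70). Target: (-3, 1). Remaining: Δeast = -7.95, Δnorth = 0.30.
Bearing = atan2(-7.95, 0.30) mod 360° = 272.19°; distance = √((-7.95)² + (0.30)²) = 7.957 km.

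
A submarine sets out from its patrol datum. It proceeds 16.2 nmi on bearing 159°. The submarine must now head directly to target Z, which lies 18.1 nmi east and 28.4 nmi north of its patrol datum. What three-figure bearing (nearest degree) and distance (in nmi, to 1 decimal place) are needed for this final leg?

016°, 45.2 nmi

Leg 1 (159°, 16.2 nmi): east 16.2 sin 159° = 5.81, north 16.2 cos 159° = -15.12
Current position: (5.81, -15.12). Target: (18.1, 28.4). Remaining: Δeast = 12.29, Δnorth = 43.52.
Bearing = atan2(12.29, 43.52) mod 360° = 15.77°; distance = √((12.29)² + (43.52)²) = 45.227 nmi.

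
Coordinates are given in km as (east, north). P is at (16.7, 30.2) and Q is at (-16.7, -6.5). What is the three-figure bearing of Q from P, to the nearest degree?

222°

Δeast = -16.7 − 16.7 = -33.40; Δnorth = -6.5 − 30.2 = -36.70.
Bearing = atan2(Δeast, Δnorth) mod 360° = 222.30° ≈ 222°.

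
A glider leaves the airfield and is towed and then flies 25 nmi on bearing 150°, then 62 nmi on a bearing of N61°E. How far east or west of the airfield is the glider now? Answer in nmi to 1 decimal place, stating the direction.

66.7 nmi east

Leg 1 (150°, 25 nmi): east 25 sin 150° = 12.50, north 25 cos 150° = -21.65
Leg 2 (N61°E, 62 nmi): east 62 sin 61° = 54.23, north 62 cos 61° = 30.06
Net east component: 66.73 nmi.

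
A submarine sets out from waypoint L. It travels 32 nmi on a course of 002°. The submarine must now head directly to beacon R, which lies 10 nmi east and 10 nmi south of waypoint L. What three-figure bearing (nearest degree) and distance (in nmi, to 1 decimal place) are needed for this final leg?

168°, 42.9 nmi

Leg 1 (002°, 32 nmi): east 32 sin 2° = 1.12, north 32 cos 2° = 31.98
Current position: (1.12, 31.98). Target: (10, -10). Remaining: Δeast = 8.88, Δnorth = -41.98.
Bearing = atan2(8.88, -41.98) mod 360° = 168.05°; distance = √((8.88)² + (-41.98)²) = 42.910 nmi.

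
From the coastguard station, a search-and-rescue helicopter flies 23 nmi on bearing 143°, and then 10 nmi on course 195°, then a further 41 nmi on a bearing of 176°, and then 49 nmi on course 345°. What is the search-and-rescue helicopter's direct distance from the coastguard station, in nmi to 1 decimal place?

Leg 1 (143°, 23 nmi): east 23 sin 143° = 13.84, north 23 cos 143° = -18.37
Leg 2 (195°, 10 nmi): east 10 sin 195° = -2.59, north 10 cos 195° = -9.66
Leg 3 (176°, 41 nmi): east 41 sin 176° = 2.86, north 41 cos 176° = -40.90
Leg 4 (345°, 49 nmi): east 49 sin 345° = -12.68, north 49 cos 345° = 47.33
Net: 1.43 east, -21.60 north. Distance = √((1.43)² + (-21.60)²) = 21.645 nmi.

21.6 nmi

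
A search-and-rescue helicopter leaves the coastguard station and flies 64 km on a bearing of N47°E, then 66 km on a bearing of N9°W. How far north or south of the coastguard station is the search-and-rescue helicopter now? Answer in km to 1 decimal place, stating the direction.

Leg 1 (N47°E, 64 km): east 64 sin 47° = 46.81, north 64 cos 47° = 43.65
Leg 2 (N9°W, 66 km): east 66 sin 351° = -10.32, north 66 cos 351° = 65.19
Net north component: 108.84 km.

108.8 km north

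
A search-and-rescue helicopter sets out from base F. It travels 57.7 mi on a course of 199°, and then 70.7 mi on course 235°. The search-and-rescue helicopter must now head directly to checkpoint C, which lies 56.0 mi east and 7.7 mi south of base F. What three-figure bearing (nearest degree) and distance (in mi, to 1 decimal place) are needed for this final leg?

057°, 158.9 mi

Leg 1 (199°, 57.7 mi): east 57.7 sin 199° = -18.79, north 57.7 cos 199° = -54.56
Leg 2 (235°, 70.7 mi): east 70.7 sin 235° = -57.91, north 70.7 cos 235° = -40.55
Current position: (-76.70, -95.11). Target: (56.0, -7.7). Remaining: Δeast = 132.70, Δnorth = 87.41.
Bearing = atan2(132.70, 87.41) mod 360° = 56.63°; distance = √((132.70)² + (87.41)²) = 158.900 mi.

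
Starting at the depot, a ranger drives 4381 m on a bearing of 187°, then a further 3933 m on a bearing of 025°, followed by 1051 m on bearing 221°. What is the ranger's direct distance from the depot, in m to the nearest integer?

1637 m

Leg 1 (187°, 4381 m): east 4381 sin 187° = -533.91, north 4381 cos 187° = -4348.34
Leg 2 (025°, 3933 m): east 3933 sin 25° = 1662.16, north 3933 cos 25° = 3564.51
Leg 3 (221°, 1051 m): east 1051 sin 221° = -689.52, north 1051 cos 221° = -793.20
Net: 438.73 east, -1577.04 north. Distance = √((438.73)² + (-1577.04)²) = 1636.926 m.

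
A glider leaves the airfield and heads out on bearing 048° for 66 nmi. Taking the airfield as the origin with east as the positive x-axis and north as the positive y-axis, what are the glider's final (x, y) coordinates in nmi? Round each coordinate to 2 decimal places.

Leg 1 (048°, 66 nmi): east 66 sin 48° = 49.05, north 66 cos 48° = 44.16
Summing: 49.05 nmi east, 44.16 nmi north → (49.05, 44.16).

(49.05, 44.16)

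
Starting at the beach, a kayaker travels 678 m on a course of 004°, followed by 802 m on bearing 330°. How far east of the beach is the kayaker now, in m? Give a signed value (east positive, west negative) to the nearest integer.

Leg 1 (004°, 678 m): east 678 sin 4° = 47.29, north 678 cos 4° = 676.35
Leg 2 (330°, 802 m): east 802 sin 330° = -401.00, north 802 cos 330° = 694.55
Net east component: -353.71 m.

-354 m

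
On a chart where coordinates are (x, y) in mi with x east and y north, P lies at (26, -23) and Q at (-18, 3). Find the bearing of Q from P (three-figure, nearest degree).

Δeast = -18 − 26 = -44.00; Δnorth = 3 − -23 = 26.00.
Bearing = atan2(Δeast, Δnorth) mod 360° = 300.58° ≈ 301°.

301°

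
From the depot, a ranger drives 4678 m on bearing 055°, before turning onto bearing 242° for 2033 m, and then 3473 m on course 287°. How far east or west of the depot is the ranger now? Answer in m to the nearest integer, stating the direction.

1284 m west

Leg 1 (055°, 4678 m): east 4678 sin 55° = 3831.99, north 4678 cos 55° = 2683.19
Leg 2 (242°, 2033 m): east 2033 sin 242° = -1795.03, north 2033 cos 242° = -954.44
Leg 3 (287°, 3473 m): east 3473 sin 287° = -3321.25, north 3473 cos 287° = 1015.41
Net east component: -1284.29 m.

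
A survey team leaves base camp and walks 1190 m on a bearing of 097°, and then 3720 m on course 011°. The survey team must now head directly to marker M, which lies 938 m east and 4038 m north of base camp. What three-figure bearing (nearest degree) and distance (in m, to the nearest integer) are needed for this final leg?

299°, 1091 m

Leg 1 (097°, 1190 m): east 1190 sin 97° = 1181.13, north 1190 cos 97° = -145.02
Leg 2 (011°, 3720 m): east 3720 sin 11° = 709.81, north 3720 cos 11° = 3651.65
Current position: (1890.94, 3506.63). Target: (938, 4038). Remaining: Δeast = -952.94, Δnorth = 531.37.
Bearing = atan2(-952.94, 531.37) mod 360° = 299.14°; distance = √((-952.94)² + (531.37)²) = 1091.077 m.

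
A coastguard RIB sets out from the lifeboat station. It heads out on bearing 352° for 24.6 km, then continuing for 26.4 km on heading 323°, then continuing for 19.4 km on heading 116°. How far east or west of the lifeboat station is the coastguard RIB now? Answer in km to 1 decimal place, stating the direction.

Leg 1 (352°, 24.6 km): east 24.6 sin 352° = -3.42, north 24.6 cos 352° = 24.36
Leg 2 (323°, 26.4 km): east 26.4 sin 323° = -15.89, north 26.4 cos 323° = 21.08
Leg 3 (116°, 19.4 km): east 19.4 sin 116° = 17.44, north 19.4 cos 116° = -8.50
Net east component: -1.87 km.

1.9 km west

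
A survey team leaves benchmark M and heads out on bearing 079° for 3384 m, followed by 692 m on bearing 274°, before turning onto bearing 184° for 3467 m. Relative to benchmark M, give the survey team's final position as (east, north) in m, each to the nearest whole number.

Leg 1 (079°, 3384 m): east 3384 sin 79° = 3321.83, north 3384 cos 79° = 645.70
Leg 2 (274°, 692 m): east 692 sin 274° = -690.31, north 692 cos 274° = 48.27
Leg 3 (184°, 3467 m): east 3467 sin 184° = -241.85, north 3467 cos 184° = -3458.55
Summing: 2389.67 m east, -2764.59 m north → (2390, -2765).

(2390, -2765)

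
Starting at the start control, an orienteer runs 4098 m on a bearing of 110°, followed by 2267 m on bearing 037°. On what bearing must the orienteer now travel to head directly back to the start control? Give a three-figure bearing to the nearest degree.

Leg 1 (110°, 4098 m): east 4098 sin 110° = 3850.86, north 4098 cos 110° = -1401.60
Leg 2 (037°, 2267 m): east 2267 sin 37° = 1364.31, north 2267 cos 37° = 1810.51
Net displacement: 5215.18 east, 408.91 north. Direction back to start is (-5215.18, -408.91): bearing = atan2(-5215.18, -408.91) mod 360° = 265.52° ≈ 266°.

266°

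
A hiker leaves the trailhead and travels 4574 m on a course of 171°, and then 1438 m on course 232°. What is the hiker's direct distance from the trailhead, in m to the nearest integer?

5419 m

Leg 1 (171°, 4574 m): east 4574 sin 171° = 715.53, north 4574 cos 171° = -4517.69
Leg 2 (232°, 1438 m): east 1438 sin 232° = -1133.16, north 1438 cos 232° = -885.32
Net: -417.63 east, -5403.01 north. Distance = √((-417.63)² + (-5403.01)²) = 5419.124 m.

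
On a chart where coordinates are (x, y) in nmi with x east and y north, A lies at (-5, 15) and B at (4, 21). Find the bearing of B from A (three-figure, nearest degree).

Δeast = 4 − -5 = 9.00; Δnorth = 21 − 15 = 6.00.
Bearing = atan2(Δeast, Δnorth) mod 360° = 56.31° ≈ 056°.

056°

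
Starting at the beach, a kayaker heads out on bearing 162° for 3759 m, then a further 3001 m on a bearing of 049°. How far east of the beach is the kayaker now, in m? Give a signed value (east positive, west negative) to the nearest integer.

Leg 1 (162°, 3759 m): east 3759 sin 162° = 1161.59, north 3759 cos 162° = -3575.02
Leg 2 (049°, 3001 m): east 3001 sin 49° = 2264.88, north 3001 cos 49° = 1968.83
Net east component: 3426.48 m.

3426 m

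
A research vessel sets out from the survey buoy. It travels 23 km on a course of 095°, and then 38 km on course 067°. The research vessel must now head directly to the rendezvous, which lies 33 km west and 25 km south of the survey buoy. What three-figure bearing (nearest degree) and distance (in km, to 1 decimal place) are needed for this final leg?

247°, 98.5 km

Leg 1 (095°, 23 km): east 23 sin 95° = 22.91, north 23 cos 95° = -2.00
Leg 2 (067°, 38 km): east 38 sin 67° = 34.98, north 38 cos 67° = 14.85
Current position: (57.89, 12.84). Target: (-33, -25). Remaining: Δeast = -90.89, Δnorth = -37.84.
Bearing = atan2(-90.89, -37.84) mod 360° = 247.40°; distance = √((-90.89)² + (-37.84)²) = 98.455 km.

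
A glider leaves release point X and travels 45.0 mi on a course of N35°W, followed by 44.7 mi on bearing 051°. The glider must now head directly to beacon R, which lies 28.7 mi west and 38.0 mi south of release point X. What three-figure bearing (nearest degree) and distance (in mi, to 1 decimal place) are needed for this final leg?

200°, 109.7 mi

Leg 1 (N35°W, 45.0 mi): east 45.0 sin 325° = -25.81, north 45.0 cos 325° = 36.86
Leg 2 (051°, 44.7 mi): east 44.7 sin 51° = 34.74, north 44.7 cos 51° = 28.13
Current position: (8.93, 64.99). Target: (-28.7, -38.0). Remaining: Δeast = -37.63, Δnorth = -102.99.
Bearing = atan2(-37.63, -102.99) mod 360° = 200.07°; distance = √((-37.63)² + (-102.99)²) = 109.651 mi.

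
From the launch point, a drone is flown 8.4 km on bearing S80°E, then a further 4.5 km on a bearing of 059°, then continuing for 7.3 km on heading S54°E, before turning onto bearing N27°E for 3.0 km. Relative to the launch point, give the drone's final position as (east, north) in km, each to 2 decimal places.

(19.40, -0.76)

Leg 1 (S80°E, 8.4 km): east 8.4 sin 100° = 8.27, north 8.4 cos 100° = -1.46
Leg 2 (059°, 4.5 km): east 4.5 sin 59° = 3.86, north 4.5 cos 59° = 2.32
Leg 3 (S54°E, 7.3 km): east 7.3 sin 126° = 5.91, north 7.3 cos 126° = -4.29
Leg 4 (N27°E, 3.0 km): east 3.0 sin 27° = 1.36, north 3.0 cos 27° = 2.67
Summing: 19.40 km east, -0.76 km north → (19.40, -0.76).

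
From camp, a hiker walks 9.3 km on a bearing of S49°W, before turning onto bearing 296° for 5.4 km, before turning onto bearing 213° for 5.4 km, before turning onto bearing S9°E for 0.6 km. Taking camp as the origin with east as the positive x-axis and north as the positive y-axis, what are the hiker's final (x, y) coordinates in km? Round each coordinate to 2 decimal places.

(-14.72, -8.86)

Leg 1 (S49°W, 9.3 km): east 9.3 sin 229° = -7.02, north 9.3 cos 229° = -6.10
Leg 2 (296°, 5.4 km): east 5.4 sin 296° = -4.85, north 5.4 cos 296° = 2.37
Leg 3 (213°, 5.4 km): east 5.4 sin 213° = -2.94, north 5.4 cos 213° = -4.53
Leg 4 (S9°E, 0.6 km): east 0.6 sin 171° = 0.09, north 0.6 cos 171° = -0.59
Summing: -14.72 km east, -8.86 km north → (-14.72, -8.86).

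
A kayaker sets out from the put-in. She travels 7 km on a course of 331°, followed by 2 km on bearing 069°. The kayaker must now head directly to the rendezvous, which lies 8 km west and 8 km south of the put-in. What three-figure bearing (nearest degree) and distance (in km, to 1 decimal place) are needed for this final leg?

Leg 1 (331°, 7 km): east 7 sin 331° = -3.39, north 7 cos 331° = 6.12
Leg 2 (069°, 2 km): east 2 sin 69° = 1.87, north 2 cos 69° = 0.72
Current position: (-1.53, 6.84). Target: (-8, -8). Remaining: Δeast = -6.47, Δnorth = -14.84.
Bearing = atan2(-6.47, -14.84) mod 360° = 203.57°; distance = √((-6.47)² + (-14.84)²) = 16.190 km.

204°, 16.2 km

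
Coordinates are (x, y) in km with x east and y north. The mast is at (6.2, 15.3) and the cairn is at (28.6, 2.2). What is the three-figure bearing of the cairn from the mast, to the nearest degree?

120°

Δeast = 28.6 − 6.2 = 22.40; Δnorth = 2.2 − 15.3 = -13.10.
Bearing = atan2(Δeast, Δnorth) mod 360° = 120.32° ≈ 120°.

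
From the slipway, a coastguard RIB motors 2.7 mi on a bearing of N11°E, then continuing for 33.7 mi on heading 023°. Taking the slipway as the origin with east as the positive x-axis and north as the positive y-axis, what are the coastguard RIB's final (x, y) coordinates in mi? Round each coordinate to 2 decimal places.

Leg 1 (N11°E, 2.7 mi): east 2.7 sin 11° = 0.52, north 2.7 cos 11° = 2.65
Leg 2 (023°, 33.7 mi): east 33.7 sin 23° = 13.17, north 33.7 cos 23° = 31.02
Summing: 13.68 mi east, 33.67 mi north → (13.68, 33.67).

(13.68, 33.67)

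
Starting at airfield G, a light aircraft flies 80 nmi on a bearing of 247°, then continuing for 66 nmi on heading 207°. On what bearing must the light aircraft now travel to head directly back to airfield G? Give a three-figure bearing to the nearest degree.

049°

Leg 1 (247°, 80 nmi): east 80 sin 247° = -73.64, north 80 cos 247° = -31.26
Leg 2 (207°, 66 nmi): east 66 sin 207° = -29.96, north 66 cos 207° = -58.81
Net displacement: -103.60 east, -90.06 north. Direction back to start is (103.60, 90.06): bearing = atan2(103.60, 90.06) mod 360° = 49.00° ≈ 049°.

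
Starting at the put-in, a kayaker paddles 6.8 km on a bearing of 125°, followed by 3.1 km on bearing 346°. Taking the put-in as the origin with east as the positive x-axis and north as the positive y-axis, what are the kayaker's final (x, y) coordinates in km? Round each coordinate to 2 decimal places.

(4.82, -0.89)

Leg 1 (125°, 6.8 km): east 6.8 sin 125° = 5.57, north 6.8 cos 125° = -3.90
Leg 2 (346°, 3.1 km): east 3.1 sin 346° = -0.75, north 3.1 cos 346° = 3.01
Summing: 4.82 km east, -0.89 km north → (4.82, -0.89).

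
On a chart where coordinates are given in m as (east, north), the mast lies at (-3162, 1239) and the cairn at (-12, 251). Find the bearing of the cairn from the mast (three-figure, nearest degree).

107°

Δeast = -12 − -3162 = 3150.00; Δnorth = 251 − 1239 = -988.00.
Bearing = atan2(Δeast, Δnorth) mod 360° = 107.41° ≈ 107°.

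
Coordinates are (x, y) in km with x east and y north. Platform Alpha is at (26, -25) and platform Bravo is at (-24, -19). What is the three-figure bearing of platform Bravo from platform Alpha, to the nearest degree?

277°

Δeast = -24 − 26 = -50.00; Δnorth = -19 − -25 = 6.00.
Bearing = atan2(Δeast, Δnorth) mod 360° = 276.84° ≈ 277°.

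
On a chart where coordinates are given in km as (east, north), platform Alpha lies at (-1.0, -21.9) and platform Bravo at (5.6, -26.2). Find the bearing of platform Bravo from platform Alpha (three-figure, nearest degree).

123°

Δeast = 5.6 − -1.0 = 6.60; Δnorth = -26.2 − -21.9 = -4.30.
Bearing = atan2(Δeast, Δnorth) mod 360° = 123.08° ≈ 123°.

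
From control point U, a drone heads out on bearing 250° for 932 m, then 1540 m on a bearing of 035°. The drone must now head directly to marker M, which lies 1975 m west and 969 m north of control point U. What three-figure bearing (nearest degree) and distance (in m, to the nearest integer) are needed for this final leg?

271°, 1983 m

Leg 1 (250°, 932 m): east 932 sin 250° = -875.79, north 932 cos 250° = -318.76
Leg 2 (035°, 1540 m): east 1540 sin 35° = 883.31, north 1540 cos 35° = 1261.49
Current position: (7.51, 942.73). Target: (-1975, 969). Remaining: Δeast = -1982.51, Δnorth = 26.27.
Bearing = atan2(-1982.51, 26.27) mod 360° = 270.76°; distance = √((-1982.51)² + (26.27)²) = 1982.688 m.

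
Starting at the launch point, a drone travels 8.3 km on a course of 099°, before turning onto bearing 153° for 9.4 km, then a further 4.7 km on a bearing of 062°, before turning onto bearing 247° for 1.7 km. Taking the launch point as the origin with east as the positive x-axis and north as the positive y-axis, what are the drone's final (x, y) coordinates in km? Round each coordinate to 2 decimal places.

(15.05, -8.13)

Leg 1 (099°, 8.3 km): east 8.3 sin 99° = 8.20, north 8.3 cos 99° = -1.30
Leg 2 (153°, 9.4 km): east 9.4 sin 153° = 4.27, north 9.4 cos 153° = -8.38
Leg 3 (062°, 4.7 km): east 4.7 sin 62° = 4.15, north 4.7 cos 62° = 2.21
Leg 4 (247°, 1.7 km): east 1.7 sin 247° = -1.56, north 1.7 cos 247° = -0.66
Summing: 15.05 km east, -8.13 km north → (15.05, -8.13).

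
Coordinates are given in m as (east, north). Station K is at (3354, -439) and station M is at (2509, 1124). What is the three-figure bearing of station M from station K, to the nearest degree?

Δeast = 2509 − 3354 = -845.00; Δnorth = 1124 − -439 = 1563.00.
Bearing = atan2(Δeast, Δnorth) mod 360° = 331.60° ≈ 332°.

332°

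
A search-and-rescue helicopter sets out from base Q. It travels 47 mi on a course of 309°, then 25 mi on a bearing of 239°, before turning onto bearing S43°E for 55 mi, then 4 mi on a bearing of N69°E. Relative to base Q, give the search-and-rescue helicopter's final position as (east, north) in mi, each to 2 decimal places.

Leg 1 (309°, 47 mi): east 47 sin 309° = -36.53, north 47 cos 309° = 29.58
Leg 2 (239°, 25 mi): east 25 sin 239° = -21.43, north 25 cos 239° = -12.88
Leg 3 (S43°E, 55 mi): east 55 sin 137° = 37.51, north 55 cos 137° = -40.22
Leg 4 (N69°E, 4 mi): east 4 sin 69° = 3.73, north 4 cos 69° = 1.43
Summing: -16.71 mi east, -22.09 mi north → (-16.71, -22.09).

(-16.71, -22.09)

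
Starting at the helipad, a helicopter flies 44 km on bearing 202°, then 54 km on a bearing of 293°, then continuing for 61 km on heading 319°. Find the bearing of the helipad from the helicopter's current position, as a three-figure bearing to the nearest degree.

104°

Leg 1 (202°, 44 km): east 44 sin 202° = -16.48, north 44 cos 202° = -40.80
Leg 2 (293°, 54 km): east 54 sin 293° = -49.71, north 54 cos 293° = 21.10
Leg 3 (319°, 61 km): east 61 sin 319° = -40.02, north 61 cos 319° = 46.04
Net displacement: -106.21 east, 26.34 north. Direction back to start is (106.21, -26.34): bearing = atan2(106.21, -26.34) mod 360° = 103.93° ≈ 104°.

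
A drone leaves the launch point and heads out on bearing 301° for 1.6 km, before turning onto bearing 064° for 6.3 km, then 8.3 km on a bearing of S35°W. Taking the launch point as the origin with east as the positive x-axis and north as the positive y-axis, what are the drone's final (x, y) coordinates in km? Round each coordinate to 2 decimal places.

Leg 1 (301°, 1.6 km): east 1.6 sin 301° = -1.37, north 1.6 cos 301° = 0.82
Leg 2 (064°, 6.3 km): east 6.3 sin 64° = 5.66, north 6.3 cos 64° = 2.76
Leg 3 (S35°W, 8.3 km): east 8.3 sin 215° = -4.76, north 8.3 cos 215° = -6.80
Summing: -0.47 km east, -3.21 km north → (-0.47, -3.21).

(-0.47, -3.21)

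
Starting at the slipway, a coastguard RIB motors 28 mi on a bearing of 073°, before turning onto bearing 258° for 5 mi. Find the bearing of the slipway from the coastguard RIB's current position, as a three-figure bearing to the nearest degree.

252°

Leg 1 (073°, 28 mi): east 28 sin 73° = 26.78, north 28 cos 73° = 8.19
Leg 2 (258°, 5 mi): east 5 sin 258° = -4.89, north 5 cos 258° = -1.04
Net displacement: 21.89 east, 7.15 north. Direction back to start is (-21.89, -7.15): bearing = atan2(-21.89, -7.15) mod 360° = 251.92° ≈ 252°.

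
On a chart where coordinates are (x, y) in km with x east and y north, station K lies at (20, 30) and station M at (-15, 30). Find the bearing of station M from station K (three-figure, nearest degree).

Δeast = -15 − 20 = -35.00; Δnorth = 30 − 30 = 0.00.
Bearing = atan2(Δeast, Δnorth) mod 360° = 270.00° ≈ 270°.

270°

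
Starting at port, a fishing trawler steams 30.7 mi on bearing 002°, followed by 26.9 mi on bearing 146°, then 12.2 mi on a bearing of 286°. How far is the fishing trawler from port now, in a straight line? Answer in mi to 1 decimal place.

Leg 1 (002°, 30.7 mi): east 30.7 sin 2° = 1.07, north 30.7 cos 2° = 30.68
Leg 2 (146°, 26.9 mi): east 26.9 sin 146° = 15.04, north 26.9 cos 146° = -22.30
Leg 3 (286°, 12.2 mi): east 12.2 sin 286° = -11.73, north 12.2 cos 286° = 3.36
Net: 4.39 east, 11.74 north. Distance = √((4.39)² + (11.74)²) = 12.535 mi.

12.5 mi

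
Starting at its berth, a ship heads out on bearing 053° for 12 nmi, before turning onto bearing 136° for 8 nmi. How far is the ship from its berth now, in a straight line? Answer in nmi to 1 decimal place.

15.2 nmi

Leg 1 (053°, 12 nmi): east 12 sin 53° = 9.58, north 12 cos 53° = 7.22
Leg 2 (136°, 8 nmi): east 8 sin 136° = 5.56, north 8 cos 136° = -5.75
Net: 15.14 east, 1.47 north. Distance = √((15.14)² + (1.47)²) = 15.212 nmi.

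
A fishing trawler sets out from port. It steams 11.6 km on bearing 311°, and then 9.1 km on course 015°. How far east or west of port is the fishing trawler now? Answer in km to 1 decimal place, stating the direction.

6.4 km west

Leg 1 (311°, 11.6 km): east 11.6 sin 311° = -8.75, north 11.6 cos 311° = 7.61
Leg 2 (015°, 9.1 km): east 9.1 sin 15° = 2.36, north 9.1 cos 15° = 8.79
Net east component: -6.40 km.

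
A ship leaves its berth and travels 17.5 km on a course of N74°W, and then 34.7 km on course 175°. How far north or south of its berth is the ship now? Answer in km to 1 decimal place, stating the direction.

29.7 km south

Leg 1 (N74°W, 17.5 km): east 17.5 sin 286° = -16.82, north 17.5 cos 286° = 4.82
Leg 2 (175°, 34.7 km): east 34.7 sin 175° = 3.02, north 34.7 cos 175° = -34.57
Net north component: -29.74 km.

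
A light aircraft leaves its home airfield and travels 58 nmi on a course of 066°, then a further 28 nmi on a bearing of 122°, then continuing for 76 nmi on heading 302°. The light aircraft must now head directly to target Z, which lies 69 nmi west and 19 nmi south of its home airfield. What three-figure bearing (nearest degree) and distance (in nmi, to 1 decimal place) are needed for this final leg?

Leg 1 (066°, 58 nmi): east 58 sin 66° = 52.99, north 58 cos 66° = 23.59
Leg 2 (122°, 28 nmi): east 28 sin 122° = 23.75, north 28 cos 122° = -14.84
Leg 3 (302°, 76 nmi): east 76 sin 302° = -64.45, north 76 cos 302° = 40.27
Current position: (12.28, 49.03). Target: (-69, -19). Remaining: Δeast = -81.28, Δnorth = -68.03.
Bearing = atan2(-81.28, -68.03) mod 360° = 230.07°; distance = √((-81.28)² + (-68.03)²) = 105.990 nmi.

230°, 106.0 nmi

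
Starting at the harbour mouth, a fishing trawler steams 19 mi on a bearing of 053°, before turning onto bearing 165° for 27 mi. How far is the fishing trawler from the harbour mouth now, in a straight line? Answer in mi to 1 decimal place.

Leg 1 (053°, 19 mi): east 19 sin 53° = 15.17, north 19 cos 53° = 11.43
Leg 2 (165°, 27 mi): east 27 sin 165° = 6.99, north 27 cos 165° = -26.08
Net: 22.16 east, -14.65 north. Distance = √((22.16)² + (-14.65)²) = 26.564 mi.

26.6 mi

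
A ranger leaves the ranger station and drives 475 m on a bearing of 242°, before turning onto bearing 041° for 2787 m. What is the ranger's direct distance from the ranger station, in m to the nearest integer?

2350 m

Leg 1 (242°, 475 m): east 475 sin 242° = -419.40, north 475 cos 242° = -223.00
Leg 2 (041°, 2787 m): east 2787 sin 41° = 1828.44, north 2787 cos 41° = 2103.38
Net: 1409.04 east, 1880.38 north. Distance = √((1409.04)² + (1880.38)²) = 2349.723 m.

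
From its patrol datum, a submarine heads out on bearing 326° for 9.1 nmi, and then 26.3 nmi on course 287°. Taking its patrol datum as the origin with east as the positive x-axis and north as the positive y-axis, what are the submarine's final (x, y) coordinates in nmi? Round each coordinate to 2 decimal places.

Leg 1 (326°, 9.1 nmi): east 9.1 sin 326° = -5.09, north 9.1 cos 326° = 7.54
Leg 2 (287°, 26.3 nmi): east 26.3 sin 287° = -25.15, north 26.3 cos 287° = 7.69
Summing: -30.24 nmi east, 15.23 nmi north → (-30.24, 15.23).

(-30.24, 15.23)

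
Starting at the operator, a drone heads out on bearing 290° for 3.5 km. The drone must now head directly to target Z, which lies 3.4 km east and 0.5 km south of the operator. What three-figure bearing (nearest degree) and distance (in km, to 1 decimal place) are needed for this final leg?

104°, 6.9 km

Leg 1 (290°, 3.5 km): east 3.5 sin 290° = -3.29, north 3.5 cos 290° = 1.20
Current position: (-3.29, 1.20). Target: (3.4, -0.5). Remaining: Δeast = 6.69, Δnorth = -1.70.
Bearing = atan2(6.69, -1.70) mod 360° = 104.24°; distance = √((6.69)² + (-1.70)²) = 6.901 km.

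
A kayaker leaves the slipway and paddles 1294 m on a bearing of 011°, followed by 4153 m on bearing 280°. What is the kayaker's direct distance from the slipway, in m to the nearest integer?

4328 m

Leg 1 (011°, 1294 m): east 1294 sin 11° = 246.91, north 1294 cos 11° = 1270.23
Leg 2 (280°, 4153 m): east 4153 sin 280° = -4089.91, north 4153 cos 280° = 721.16
Net: -3843.00 east, 1991.39 north. Distance = √((-3843.00)² + (1991.39)²) = 4328.310 m.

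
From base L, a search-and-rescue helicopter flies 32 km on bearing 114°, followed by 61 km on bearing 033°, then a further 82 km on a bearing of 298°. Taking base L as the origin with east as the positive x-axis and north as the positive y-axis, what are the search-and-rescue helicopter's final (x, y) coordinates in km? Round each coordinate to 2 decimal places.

Leg 1 (114°, 32 km): east 32 sin 114° = 29.23, north 32 cos 114° = -13.02
Leg 2 (033°, 61 km): east 61 sin 33° = 33.22, north 61 cos 33° = 51.16
Leg 3 (298°, 82 km): east 82 sin 298° = -72.40, north 82 cos 298° = 38.50
Summing: -9.95 km east, 76.64 km north → (-9.95, 76.64).

(-9.95, 76.64)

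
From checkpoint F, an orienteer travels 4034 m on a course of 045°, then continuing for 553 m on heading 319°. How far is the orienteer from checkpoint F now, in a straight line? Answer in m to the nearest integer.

Leg 1 (045°, 4034 m): east 4034 sin 45° = 2852.47, north 4034 cos 45° = 2852.47
Leg 2 (319°, 553 m): east 553 sin 319° = -362.80, north 553 cos 319° = 417.35
Net: 2489.67 east, 3269.82 north. Distance = √((2489.67)² + (3269.82)²) = 4109.768 m.

4110 m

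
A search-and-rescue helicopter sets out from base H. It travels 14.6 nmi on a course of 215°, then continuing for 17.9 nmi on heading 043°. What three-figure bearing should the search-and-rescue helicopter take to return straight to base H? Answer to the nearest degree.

254°

Leg 1 (215°, 14.6 nmi): east 14.6 sin 215° = -8.37, north 14.6 cos 215° = -11.96
Leg 2 (043°, 17.9 nmi): east 17.9 sin 43° = 12.21, north 17.9 cos 43° = 13.09
Net displacement: 3.83 east, 1.13 north. Direction back to start is (-3.83, -1.13): bearing = atan2(-3.83, -1.13) mod 360° = 253.55° ≈ 254°.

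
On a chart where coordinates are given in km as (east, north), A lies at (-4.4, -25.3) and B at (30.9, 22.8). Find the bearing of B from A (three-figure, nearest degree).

036°

Δeast = 30.9 − -4.4 = 35.30; Δnorth = 22.8 − -25.3 = 48.10.
Bearing = atan2(Δeast, Δnorth) mod 360° = 36.27° ≈ 036°.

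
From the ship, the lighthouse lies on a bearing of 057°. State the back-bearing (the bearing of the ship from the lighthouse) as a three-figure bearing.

237°

Back-bearing = 057° + 180° = 237°.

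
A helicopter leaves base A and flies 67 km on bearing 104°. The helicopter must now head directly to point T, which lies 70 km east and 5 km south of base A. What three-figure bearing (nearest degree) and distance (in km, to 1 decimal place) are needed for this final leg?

024°, 12.3 km

Leg 1 (104°, 67 km): east 67 sin 104° = 65.01, north 67 cos 104° = -16.21
Current position: (65.01, -16.21). Target: (70, -5). Remaining: Δeast = 4.99, Δnorth = 11.21.
Bearing = atan2(4.99, 11.21) mod 360° = 24.00°; distance = √((4.99)² + (11.21)²) = 12.269 km.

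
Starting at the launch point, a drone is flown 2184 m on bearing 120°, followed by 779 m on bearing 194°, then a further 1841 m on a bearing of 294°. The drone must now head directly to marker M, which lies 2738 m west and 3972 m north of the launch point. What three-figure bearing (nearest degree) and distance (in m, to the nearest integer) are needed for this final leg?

331°, 5773 m

Leg 1 (120°, 2184 m): east 2184 sin 120° = 1891.40, north 2184 cos 120° = -1092.00
Leg 2 (194°, 779 m): east 779 sin 194° = -188.46, north 779 cos 194° = -755.86
Leg 3 (294°, 1841 m): east 1841 sin 294° = -1681.84, north 1841 cos 294° = 748.80
Current position: (21.11, -1099.06). Target: (-2738, 3972). Remaining: Δeast = -2759.11, Δnorth = 5071.06.
Bearing = atan2(-2759.11, 5071.06) mod 360° = 331.45°; distance = √((-2759.11)² + (5071.06)²) = 5773.066 m.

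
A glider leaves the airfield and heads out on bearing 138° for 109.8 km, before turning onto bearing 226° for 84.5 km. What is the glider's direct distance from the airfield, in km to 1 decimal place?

Leg 1 (138°, 109.8 km): east 109.8 sin 138° = 73.47, north 109.8 cos 138° = -81.60
Leg 2 (226°, 84.5 km): east 84.5 sin 226° = -60.78, north 84.5 cos 226° = -58.70
Net: 12.69 east, -140.30 north. Distance = √((12.69)² + (-140.30)²) = 140.868 km.

140.9 km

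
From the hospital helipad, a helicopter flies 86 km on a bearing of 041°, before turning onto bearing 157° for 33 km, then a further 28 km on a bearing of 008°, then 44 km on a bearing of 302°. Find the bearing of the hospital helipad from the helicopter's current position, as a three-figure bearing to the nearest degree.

Leg 1 (041°, 86 km): east 86 sin 41° = 56.42, north 86 cos 41° = 64.91
Leg 2 (157°, 33 km): east 33 sin 157° = 12.89, north 33 cos 157° = -30.38
Leg 3 (008°, 28 km): east 28 sin 8° = 3.90, north 28 cos 8° = 27.73
Leg 4 (302°, 44 km): east 44 sin 302° = -37.31, north 44 cos 302° = 23.32
Net displacement: 35.90 east, 85.57 north. Direction back to start is (-35.90, -85.57): bearing = atan2(-35.90, -85.57) mod 360° = 202.76° ≈ 203°.

203°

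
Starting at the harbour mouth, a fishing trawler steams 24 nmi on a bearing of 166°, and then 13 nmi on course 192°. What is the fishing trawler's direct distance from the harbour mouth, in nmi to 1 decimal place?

36.1 nmi

Leg 1 (166°, 24 nmi): east 24 sin 166° = 5.81, north 24 cos 166° = -23.29
Leg 2 (192°, 13 nmi): east 13 sin 192° = -2.70, north 13 cos 192° = -12.72
Net: 3.10 east, -36.00 north. Distance = √((3.10)² + (-36.00)²) = 36.137 nmi.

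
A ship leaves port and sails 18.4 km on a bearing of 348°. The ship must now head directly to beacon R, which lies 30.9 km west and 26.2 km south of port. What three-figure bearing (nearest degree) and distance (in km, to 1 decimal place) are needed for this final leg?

211°, 51.8 km

Leg 1 (348°, 18.4 km): east 18.4 sin 348° = -3.83, north 18.4 cos 348° = 18.00
Current position: (-3.83, 18.00). Target: (-30.9, -26.2). Remaining: Δeast = -27.07, Δnorth = -44.20.
Bearing = atan2(-27.07, -44.20) mod 360° = 211.49°; distance = √((-27.07)² + (-44.20)²) = 51.831 km.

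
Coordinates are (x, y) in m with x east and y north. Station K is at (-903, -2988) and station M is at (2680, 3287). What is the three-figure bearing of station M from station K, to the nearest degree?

Δeast = 2680 − -903 = 3583.00; Δnorth = 3287 − -2988 = 6275.00.
Bearing = atan2(Δeast, Δnorth) mod 360° = 29.73° ≈ 030°.

030°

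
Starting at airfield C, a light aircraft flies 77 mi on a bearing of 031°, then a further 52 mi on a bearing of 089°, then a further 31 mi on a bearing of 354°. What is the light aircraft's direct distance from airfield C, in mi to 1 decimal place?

Leg 1 (031°, 77 mi): east 77 sin 31° = 39.66, north 77 cos 31° = 66.00
Leg 2 (089°, 52 mi): east 52 sin 89° = 51.99, north 52 cos 89° = 0.91
Leg 3 (354°, 31 mi): east 31 sin 354° = -3.24, north 31 cos 354° = 30.83
Net: 88.41 east, 97.74 north. Distance = √((88.41)² + (97.74)²) = 131.793 mi.

131.8 mi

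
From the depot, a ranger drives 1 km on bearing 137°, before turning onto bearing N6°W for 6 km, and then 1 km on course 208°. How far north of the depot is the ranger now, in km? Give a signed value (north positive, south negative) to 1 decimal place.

Leg 1 (137°, 1 km): east 1 sin 137° = 0.68, north 1 cos 137° = -0.73
Leg 2 (N6°W, 6 km): east 6 sin 354° = -0.63, north 6 cos 354° = 5.97
Leg 3 (208°, 1 km): east 1 sin 208° = -0.47, north 1 cos 208° = -0.88
Net north component: 4.35 km.

4.4 km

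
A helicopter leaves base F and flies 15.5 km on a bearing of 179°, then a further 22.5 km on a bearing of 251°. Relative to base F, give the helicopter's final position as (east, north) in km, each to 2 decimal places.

Leg 1 (179°, 15.5 km): east 15.5 sin 179° = 0.27, north 15.5 cos 179° = -15.50
Leg 2 (251°, 22.5 km): east 22.5 sin 251° = -21.27, north 22.5 cos 251° = -7.33
Summing: -21.00 km east, -22.82 km north → (-21.00, -22.82).

(-21.00, -22.82)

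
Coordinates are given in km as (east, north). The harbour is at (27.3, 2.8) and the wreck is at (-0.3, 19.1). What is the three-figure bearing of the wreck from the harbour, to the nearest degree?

301°

Δeast = -0.3 − 27.3 = -27.60; Δnorth = 19.1 − 2.8 = 16.30.
Bearing = atan2(Δeast, Δnorth) mod 360° = 300.57° ≈ 301°.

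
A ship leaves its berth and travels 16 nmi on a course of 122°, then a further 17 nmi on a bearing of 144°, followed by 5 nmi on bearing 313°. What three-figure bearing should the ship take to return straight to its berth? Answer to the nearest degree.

313°

Leg 1 (122°, 16 nmi): east 16 sin 122° = 13.57, north 16 cos 122° = -8.48
Leg 2 (144°, 17 nmi): east 17 sin 144° = 9.99, north 17 cos 144° = -13.75
Leg 3 (313°, 5 nmi): east 5 sin 313° = -3.66, north 5 cos 313° = 3.41
Net displacement: 19.90 east, -18.82 north. Direction back to start is (-19.90, 18.82): bearing = atan2(-19.90, 18.82) mod 360° = 313.40° ≈ 313°.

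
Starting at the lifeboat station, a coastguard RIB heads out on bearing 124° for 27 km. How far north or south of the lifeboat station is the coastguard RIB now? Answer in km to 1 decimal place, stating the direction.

Leg 1 (124°, 27 km): east 27 sin 124° = 22.38, north 27 cos 124° = -15.10
Net north component: -15.10 km.

15.1 km south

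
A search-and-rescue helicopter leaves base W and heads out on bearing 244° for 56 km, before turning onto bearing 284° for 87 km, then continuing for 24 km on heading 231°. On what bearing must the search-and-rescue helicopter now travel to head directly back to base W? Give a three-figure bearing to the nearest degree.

083°

Leg 1 (244°, 56 km): east 56 sin 244° = -50.33, north 56 cos 244° = -24.55
Leg 2 (284°, 87 km): east 87 sin 284° = -84.42, north 87 cos 284° = 21.05
Leg 3 (231°, 24 km): east 24 sin 231° = -18.65, north 24 cos 231° = -15.10
Net displacement: -153.40 east, -18.61 north. Direction back to start is (153.40, 18.61): bearing = atan2(153.40, 18.61) mod 360° = 83.08° ≈ 083°.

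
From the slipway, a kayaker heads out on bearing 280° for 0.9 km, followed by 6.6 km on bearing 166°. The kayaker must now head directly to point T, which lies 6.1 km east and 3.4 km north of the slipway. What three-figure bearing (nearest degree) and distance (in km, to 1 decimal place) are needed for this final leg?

029°, 11.1 km

Leg 1 (280°, 0.9 km): east 0.9 sin 280° = -0.89, north 0.9 cos 280° = 0.16
Leg 2 (166°, 6.6 km): east 6.6 sin 166° = 1.60, north 6.6 cos 166° = -6.40
Current position: (0.71, -6.25). Target: (6.1, 3.4). Remaining: Δeast = 5.39, Δnorth = 9.65.
Bearing = atan2(5.39, 9.65) mod 360° = 29.19°; distance = √((5.39)² + (9.65)²) = 11.051 km.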